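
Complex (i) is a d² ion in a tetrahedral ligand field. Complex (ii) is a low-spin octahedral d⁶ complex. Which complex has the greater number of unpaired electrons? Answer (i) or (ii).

(i): Tetrahedral splitting is small, so the complex is high-spin; e² t₂⁰ → 2 unpaired.
(ii): t₂g⁶ eg⁰ → 0 unpaired.
So (i) has more unpaired electrons.

(i)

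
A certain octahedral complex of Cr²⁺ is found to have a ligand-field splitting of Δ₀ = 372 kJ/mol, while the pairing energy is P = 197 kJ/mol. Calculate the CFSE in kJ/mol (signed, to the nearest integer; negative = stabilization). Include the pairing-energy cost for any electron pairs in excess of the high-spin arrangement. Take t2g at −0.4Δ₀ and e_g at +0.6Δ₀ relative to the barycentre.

Group 6 minus oxidation state +2 gives a d⁴ configuration for Cr²⁺.
Here Δ₀ > P (372 > 197), so the low-spin state is favoured.
Filling d⁴ accordingly: t2g^4 e_g^0.
Orbital CFSE = -1.6Δ₀ = -1.6 × 372 = -595 kJ/mol.
Excess pairs vs high-spin: 1 − 0 = 1; pairing cost = +197 kJ/mol.
Net CFSE = -595 + 197 = -398 kJ/mol.

-398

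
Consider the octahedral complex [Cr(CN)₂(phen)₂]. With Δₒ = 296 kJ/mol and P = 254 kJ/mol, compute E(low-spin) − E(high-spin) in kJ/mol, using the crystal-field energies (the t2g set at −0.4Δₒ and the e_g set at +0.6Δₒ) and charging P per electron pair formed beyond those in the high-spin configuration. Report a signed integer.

Ligand charges: 2×(-1) from CN⁻ and 2×(+0) from phen sum to -2; with overall charge +0, Cr is +2.
Cr sits in group 6; removing 2 electrons leaves Cr²⁺ with 6 − 2 = 4 d electrons.
High-spin: t2g^3 e_g^1, CFSE = -0.6Δₒ = -178 kJ/mol.
Low-spin: t2g^4 e_g^0, orbital CFSE = -1.6Δₒ = -474 kJ/mol; plus 1 excess pair × P = +254 kJ/mol; total -220 kJ/mol.
Thus E(LS) − E(HS) = -42 kJ/mol.

-42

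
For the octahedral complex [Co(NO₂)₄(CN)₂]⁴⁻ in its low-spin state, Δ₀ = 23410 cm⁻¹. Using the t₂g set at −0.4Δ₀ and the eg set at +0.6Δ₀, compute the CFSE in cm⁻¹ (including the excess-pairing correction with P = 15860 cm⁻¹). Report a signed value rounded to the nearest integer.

-26278

Ligand charges: 4×(-1) from NO₂⁻ and 2×(-1) from CN⁻ sum to -6; with overall charge -4, Co is +2.
Co sits in group 9; removing 2 electrons leaves Co²⁺ with 9 − 2 = 7 d electrons.
Electron filling gives t₂g⁶ eg¹.
CFSE(orbital) = 6×(-0.4Δ₀) + 1×(0.6Δ₀) = -1.8Δ₀; with Δ₀ = 23410 cm⁻¹ that is -42138 cm⁻¹.
Relative to high-spin t₂g⁵ eg² (2 paired), the low-spin configuration has 1 additional pair, contributing +1 × 15860 = +15860 cm⁻¹.
Combining: -42138 + 15860 = -26278 cm⁻¹.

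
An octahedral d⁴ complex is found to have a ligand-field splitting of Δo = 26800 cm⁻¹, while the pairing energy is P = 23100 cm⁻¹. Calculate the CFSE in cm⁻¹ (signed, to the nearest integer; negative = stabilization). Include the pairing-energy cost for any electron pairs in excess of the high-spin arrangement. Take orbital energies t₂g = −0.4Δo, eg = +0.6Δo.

With Δo > P the complex is low-spin.
That gives t₂g⁴ eg⁰.
Orbital CFSE = -1.6Δo = -1.6 × 26800 = -42880 cm⁻¹.
Excess pairs vs high-spin: 1 − 0 = 1; pairing cost = +23100 cm⁻¹.
Net CFSE = -42880 + 23100 = -19780 cm⁻¹.

-19780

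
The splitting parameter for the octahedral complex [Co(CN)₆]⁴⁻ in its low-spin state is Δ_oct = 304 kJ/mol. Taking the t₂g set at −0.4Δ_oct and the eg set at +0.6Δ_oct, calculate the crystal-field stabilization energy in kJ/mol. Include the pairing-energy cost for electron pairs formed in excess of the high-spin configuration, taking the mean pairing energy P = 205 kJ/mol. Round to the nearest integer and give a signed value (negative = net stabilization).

-342

Each CN⁻ contributes -1; 6 × (-1) = -6. With overall charge -4, Co is in the +2 oxidation state.
Co²⁺: group 9, so d-count = 9 − 2 = 7.
The d⁷ electrons fill as t₂g⁶ eg¹.
CFSE(orbital) = 6×(-0.4Δ_oct) + 1×(0.6Δ_oct) = -1.8Δ_oct; with Δ_oct = 304 kJ/mol that is -547 kJ/mol.
Pairing penalty: 3 pairs vs 2 in the high-spin reference → 1 extra × P = 205 kJ/mol.
Overall CFSE = -547 + 205 = -342 kJ/mol.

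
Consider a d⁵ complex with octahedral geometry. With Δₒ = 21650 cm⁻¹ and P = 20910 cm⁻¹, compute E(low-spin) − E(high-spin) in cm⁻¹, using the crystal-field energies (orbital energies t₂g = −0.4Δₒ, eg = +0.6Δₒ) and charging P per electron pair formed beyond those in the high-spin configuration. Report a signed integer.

-1480

In the high-spin limit (t₂g³ eg²) the orbital term is 0.0Δₒ = 0 cm⁻¹, with no excess pairing.
For low-spin the configuration is t₂g⁵ eg⁰: orbital energy -2.0 × 21650 = -43300 cm⁻¹, and 2 additional pairs relative to high-spin add 41820 cm⁻¹, giving -1480 cm⁻¹.
The difference is -1480 − (0) = -1480 cm⁻¹, so low-spin lies lower.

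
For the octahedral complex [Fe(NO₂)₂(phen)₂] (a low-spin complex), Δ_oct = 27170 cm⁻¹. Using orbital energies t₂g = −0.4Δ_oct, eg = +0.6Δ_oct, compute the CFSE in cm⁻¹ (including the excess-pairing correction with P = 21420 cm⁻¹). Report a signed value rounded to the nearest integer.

-22368

Ligand charges: 2×(-1) from NO₂⁻ and 2×(+0) from phen sum to -2; with overall charge +0, Fe is +2.
Fe²⁺: group 8, so d-count = 8 − 2 = 6.
The d⁶ electrons fill as t₂g⁶ eg⁰.
The orbital stabilization is -2.4Δ_oct = -2.4 × 27170 = -65208 cm⁻¹.
Pairing penalty: 3 pairs vs 1 in the high-spin reference → 2 extra × P = 42840 cm⁻¹.
Net CFSE = -65208 + 42840 = -22368 cm⁻¹.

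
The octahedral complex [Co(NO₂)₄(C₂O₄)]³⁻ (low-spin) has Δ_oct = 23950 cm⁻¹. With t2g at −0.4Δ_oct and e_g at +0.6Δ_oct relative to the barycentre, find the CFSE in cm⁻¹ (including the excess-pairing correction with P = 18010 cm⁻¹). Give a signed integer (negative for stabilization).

-21460

Ligand charges: 4×(-1) from NO₂⁻ and 1×(-2) from C₂O₄²⁻ sum to -6; with overall charge -3, Co is +3.
Co is in group 9, so Co³⁺ is d⁶ (9 − 3 = 6).
Configuration: t2g^6 e_g^0.
Orbital CFSE = 6(-0.4) + 0(0.6) = -2.4Δ_oct = -2.4 × 23950 = -57480 cm⁻¹.
High-spin d⁶ would be t2g^4 e_g^2 with 1 pair; low-spin has 3, so 2 excess pairs cost +2P = +36020 cm⁻¹.
Combining: -57480 + 36020 = -21460 cm⁻¹.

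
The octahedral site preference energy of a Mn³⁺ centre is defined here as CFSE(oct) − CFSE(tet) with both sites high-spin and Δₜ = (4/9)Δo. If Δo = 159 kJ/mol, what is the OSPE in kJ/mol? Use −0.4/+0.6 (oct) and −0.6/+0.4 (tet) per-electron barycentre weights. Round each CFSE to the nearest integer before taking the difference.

-67

Mn sits in group 7; removing 3 electrons leaves Mn³⁺ with 7 − 3 = 4 d electrons.
Octahedral (high-spin): t₂g³ eg¹, CFSE = 3(−0.4) + 1(+0.6) = -0.6Δo = -0.6 × 159 = -95 kJ/mol.
Tetrahedral: e² t₂², CFSE = 2(−0.6) + 2(+0.4) = -0.4Δₜ = -0.4 × (4/9) × 159 = -28 kJ/mol.
OSPE = CFSE(oct) − CFSE(tet) = -95 − (-28) = -67 kJ/mol.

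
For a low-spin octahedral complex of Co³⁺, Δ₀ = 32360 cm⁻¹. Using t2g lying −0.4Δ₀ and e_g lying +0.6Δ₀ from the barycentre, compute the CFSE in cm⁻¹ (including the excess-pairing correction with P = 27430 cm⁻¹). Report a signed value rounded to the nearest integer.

Co³⁺: group 9, so d-count = 9 − 3 = 6.
Configuration: t2g^6 e_g^0.
CFSE(orbital) = 6×(-0.4Δ₀) + 0×(0.6Δ₀) = -2.4Δ₀; with Δ₀ = 32360 cm⁻¹ that is -77664 cm⁻¹.
Relative to high-spin t2g^4 e_g^2 (1 paired), the low-spin configuration has 2 additional pairs, contributing +2 × 27430 = +54860 cm⁻¹.
Net CFSE = -77664 + 54860 = -22804 cm⁻¹.

-22804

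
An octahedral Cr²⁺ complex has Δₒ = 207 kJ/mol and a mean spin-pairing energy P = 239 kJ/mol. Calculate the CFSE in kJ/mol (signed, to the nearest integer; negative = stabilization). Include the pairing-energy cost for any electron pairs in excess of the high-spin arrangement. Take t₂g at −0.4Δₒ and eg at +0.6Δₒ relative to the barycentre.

-124

Cr²⁺: group 6, so d-count = 6 − 2 = 4.
Since Δₒ = 207 kJ/mol < P = 239 kJ/mol, the complex adopts the high-spin configuration.
That gives t₂g³ eg¹.
Orbital CFSE = -0.6Δₒ = -0.6 × 207 = -124 kJ/mol.
High-spin has no excess pairs, so no pairing correction applies.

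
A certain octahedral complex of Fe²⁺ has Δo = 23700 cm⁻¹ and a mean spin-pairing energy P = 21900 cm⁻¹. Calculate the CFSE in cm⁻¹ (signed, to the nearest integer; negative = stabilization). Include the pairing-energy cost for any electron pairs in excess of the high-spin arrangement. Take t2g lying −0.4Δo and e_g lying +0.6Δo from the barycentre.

-13080

Group 8 minus oxidation state +2 gives a d⁶ configuration for Fe²⁺.
With Δo > P the complex is low-spin.
That gives t2g^6 e_g^0.
Orbital CFSE = -2.4Δo = -2.4 × 23700 = -56880 cm⁻¹.
Excess pairs vs high-spin: 3 − 1 = 2; pairing cost = +43800 cm⁻¹.
Net CFSE = -56880 + 43800 = -13080 cm⁻¹.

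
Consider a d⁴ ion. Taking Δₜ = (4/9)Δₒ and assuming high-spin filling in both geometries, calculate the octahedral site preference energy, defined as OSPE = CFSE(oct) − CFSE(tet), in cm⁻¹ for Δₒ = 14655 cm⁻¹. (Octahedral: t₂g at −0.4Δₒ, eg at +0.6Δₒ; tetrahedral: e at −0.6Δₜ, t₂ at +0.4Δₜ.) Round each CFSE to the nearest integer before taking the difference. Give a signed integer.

In an octahedral site d⁴ (HS) is t2g^3 e_g^1, giving CFSE(oct) = -0.6Δₒ = -8793 cm⁻¹.
In a tetrahedral site the filling is e^2 t2^2: CFSE(tet) = -0.4Δₜ = -0.4 × (4/9)(14655) = -2605 cm⁻¹.
Subtracting, OSPE = -8793 − (-2605) = -6188 cm⁻¹.

-6188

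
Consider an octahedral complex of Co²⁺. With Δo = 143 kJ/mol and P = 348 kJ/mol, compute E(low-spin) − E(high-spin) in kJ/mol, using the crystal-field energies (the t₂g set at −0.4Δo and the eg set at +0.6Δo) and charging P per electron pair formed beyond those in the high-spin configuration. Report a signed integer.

Group 9 minus oxidation state +2 gives a d⁷ configuration for Co²⁺.
High-spin: t₂g⁵ eg², CFSE = -0.8Δo = -114 kJ/mol.
For low-spin the configuration is t₂g⁶ eg¹: orbital energy -1.8 × 143 = -257 kJ/mol, and 1 additional pair relative to high-spin adds 348 kJ/mol, giving 91 kJ/mol.
E(LS) − E(HS) = 91 − (-114) = 205 kJ/mol.

205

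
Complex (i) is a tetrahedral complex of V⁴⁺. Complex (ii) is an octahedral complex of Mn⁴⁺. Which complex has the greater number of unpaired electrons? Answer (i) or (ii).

(i): V is in group 5, so V⁴⁺ is d¹ (5 − 4 = 1); Tetrahedral splitting is small, so the complex is high-spin; e¹ t₂⁰ → 1 unpaired.
(ii): Mn sits in group 7; removing 4 electrons leaves Mn⁴⁺ with 7 − 4 = 3 d electrons; t₂g³ eg⁰ → 3 unpaired.
So (ii) has more unpaired electrons.

(ii)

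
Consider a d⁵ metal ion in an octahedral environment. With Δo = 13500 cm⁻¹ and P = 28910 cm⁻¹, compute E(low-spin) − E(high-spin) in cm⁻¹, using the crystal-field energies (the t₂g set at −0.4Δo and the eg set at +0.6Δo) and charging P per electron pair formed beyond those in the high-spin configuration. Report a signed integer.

30820

In the high-spin limit (t₂g³ eg²) the orbital term is 0.0Δo = 0 cm⁻¹, with no excess pairing.
Low-spin t₂g⁵ eg⁰ gives -2.0Δo = -27000 cm⁻¹, but forming 2 extra pairs costs 2P = 57820 cm⁻¹, so E(LS) = -27000 + 57820 = 30820 cm⁻¹.
The difference is 30820 − (0) = 30820 cm⁻¹, so high-spin lies lower.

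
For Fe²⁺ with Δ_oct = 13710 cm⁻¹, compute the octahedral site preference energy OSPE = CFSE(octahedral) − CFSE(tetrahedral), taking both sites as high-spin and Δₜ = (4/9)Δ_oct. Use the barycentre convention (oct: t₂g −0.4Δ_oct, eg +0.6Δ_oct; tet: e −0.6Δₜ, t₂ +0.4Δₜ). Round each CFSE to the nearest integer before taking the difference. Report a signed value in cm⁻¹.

-1828

Fe is in group 8, so Fe²⁺ is d⁶ (8 − 2 = 6).
Octahedral high-spin t₂g⁴ eg²: CFSE = -0.4 × 13710 = -5484 cm⁻¹.
In a tetrahedral site the filling is e³ t₂³: CFSE(tet) = -0.6Δₜ = -0.6 × (4/9)(13710) = -3656 cm⁻¹.
OSPE = CFSE(oct) − CFSE(tet) = -5484 − (-3656) = -1828 cm⁻¹.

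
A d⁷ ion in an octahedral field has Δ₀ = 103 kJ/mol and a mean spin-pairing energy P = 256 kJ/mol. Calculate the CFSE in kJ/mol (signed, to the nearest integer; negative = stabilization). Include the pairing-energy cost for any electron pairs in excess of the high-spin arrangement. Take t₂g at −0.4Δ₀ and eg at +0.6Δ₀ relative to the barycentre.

-82

Here Δ₀ < P (103 < 256), so the high-spin state is favoured.
Filling d⁷ accordingly: t₂g⁵ eg².
Orbital CFSE = -0.8Δ₀ = -0.8 × 103 = -82 kJ/mol.
High-spin has no excess pairs, so no pairing correction applies.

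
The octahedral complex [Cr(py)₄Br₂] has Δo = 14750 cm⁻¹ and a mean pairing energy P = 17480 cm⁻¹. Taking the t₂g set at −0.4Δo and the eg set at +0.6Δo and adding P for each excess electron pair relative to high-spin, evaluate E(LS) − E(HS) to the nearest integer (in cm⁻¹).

2730

Ligand charges: 4×(+0) from py and 2×(-1) from Br⁻ sum to -2; with overall charge +0, Cr is +2.
Cr sits in group 6; removing 2 electrons leaves Cr²⁺ with 6 − 2 = 4 d electrons.
In the high-spin limit (t₂g³ eg¹) the orbital term is -0.6Δo = -8850 cm⁻¹, with no excess pairing.
Low-spin t₂g⁴ eg⁰ gives -1.6Δo = -23600 cm⁻¹, but forming 1 extra pair costs 1P = 17480 cm⁻¹, so E(LS) = -23600 + 17480 = -6120 cm⁻¹.
The difference is -6120 − (-8850) = 2730 cm⁻¹, so high-spin lies lower.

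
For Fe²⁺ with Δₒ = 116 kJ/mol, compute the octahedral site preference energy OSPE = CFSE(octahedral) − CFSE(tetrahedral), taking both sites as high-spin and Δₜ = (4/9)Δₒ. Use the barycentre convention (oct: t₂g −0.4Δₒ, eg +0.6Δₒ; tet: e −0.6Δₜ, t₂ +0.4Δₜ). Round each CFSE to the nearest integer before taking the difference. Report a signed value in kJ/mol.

-15

Fe is in group 8, so Fe²⁺ is d⁶ (8 − 2 = 6).
Octahedral (high-spin): t₂g⁴ eg², CFSE = 4(−0.4) + 2(+0.6) = -0.4Δₒ = -0.4 × 116 = -46 kJ/mol.
In a tetrahedral site the filling is e³ t₂³: CFSE(tet) = -0.6Δₜ = -0.6 × (4/9)(116) = -31 kJ/mol.
Subtracting, OSPE = -46 − (-31) = -15 kJ/mol.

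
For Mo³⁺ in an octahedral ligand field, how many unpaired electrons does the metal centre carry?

Group 6 minus oxidation state +3 gives a d³ configuration for Mo³⁺.
For octahedral d³ the high- and low-spin configurations coincide.
Configuration: t₂g³ eg⁰, giving 3 unpaired electrons.

3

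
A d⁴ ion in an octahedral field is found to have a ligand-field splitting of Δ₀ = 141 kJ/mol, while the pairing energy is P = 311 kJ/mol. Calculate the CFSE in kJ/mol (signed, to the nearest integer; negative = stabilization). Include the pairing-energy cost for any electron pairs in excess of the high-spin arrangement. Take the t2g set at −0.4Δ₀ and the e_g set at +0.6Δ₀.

Since Δ₀ = 141 kJ/mol < P = 311 kJ/mol, the complex adopts the high-spin configuration.
That gives t2g^3 e_g^1.
Orbital CFSE = -0.6Δ₀ = -0.6 × 141 = -85 kJ/mol.
High-spin has no excess pairs, so no pairing correction applies.

-85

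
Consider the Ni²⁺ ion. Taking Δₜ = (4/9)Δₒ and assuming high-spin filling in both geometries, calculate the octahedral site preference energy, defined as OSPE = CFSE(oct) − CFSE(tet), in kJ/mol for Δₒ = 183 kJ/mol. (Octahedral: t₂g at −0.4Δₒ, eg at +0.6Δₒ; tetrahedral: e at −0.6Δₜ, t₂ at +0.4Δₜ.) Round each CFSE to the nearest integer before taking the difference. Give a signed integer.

-155

Ni sits in group 10; removing 2 electrons leaves Ni²⁺ with 10 − 2 = 8 d electrons.
Octahedral (high-spin): t₂g⁶ eg², CFSE = 6(−0.4) + 2(+0.6) = -1.2Δₒ = -1.2 × 183 = -220 kJ/mol.
In a tetrahedral site the filling is e⁴ t₂⁴: CFSE(tet) = -0.8Δₜ = -0.8 × (4/9)(183) = -65 kJ/mol.
OSPE = -220 − (-65) = -155 kJ/mol.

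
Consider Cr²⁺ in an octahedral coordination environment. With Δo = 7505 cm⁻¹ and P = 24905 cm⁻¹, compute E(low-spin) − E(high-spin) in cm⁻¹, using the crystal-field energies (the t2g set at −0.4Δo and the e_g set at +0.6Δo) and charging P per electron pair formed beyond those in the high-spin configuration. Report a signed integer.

17400

Cr²⁺: group 6, so d-count = 6 − 2 = 4.
High-spin: t2g^3 e_g^1, CFSE = -0.6Δo = -4503 cm⁻¹.
For low-spin the configuration is t2g^4 e_g^0: orbital energy -1.6 × 7505 = -12008 cm⁻¹, and 1 additional pair relative to high-spin adds 24905 cm⁻¹, giving 12897 cm⁻¹.
E(LS) − E(HS) = 12897 − (-4503) = 17400 cm⁻¹.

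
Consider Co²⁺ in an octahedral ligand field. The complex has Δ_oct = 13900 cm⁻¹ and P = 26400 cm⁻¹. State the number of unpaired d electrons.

3

Co is in group 9, so Co²⁺ is d⁷ (9 − 2 = 7).
Here Δ_oct < P (13900 < 26400), so the high-spin state is favoured.
Configuration: t₂g⁵ eg².
Unpaired electrons: 3.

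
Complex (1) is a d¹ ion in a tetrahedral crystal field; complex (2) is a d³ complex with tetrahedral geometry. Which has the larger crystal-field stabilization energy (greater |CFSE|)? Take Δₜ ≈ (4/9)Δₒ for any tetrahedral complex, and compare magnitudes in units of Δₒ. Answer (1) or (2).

(2)

(1): With tetrahedral geometry the complex is necessarily high-spin; e¹ t₂⁰, CFSE = -0.6Δₜ ≈ -0.27Δₒ.
(2): With tetrahedral geometry the complex is necessarily high-spin; e² t₂¹, CFSE = -0.8Δₜ ≈ -0.36Δₒ.
So (2) has the larger |CFSE|.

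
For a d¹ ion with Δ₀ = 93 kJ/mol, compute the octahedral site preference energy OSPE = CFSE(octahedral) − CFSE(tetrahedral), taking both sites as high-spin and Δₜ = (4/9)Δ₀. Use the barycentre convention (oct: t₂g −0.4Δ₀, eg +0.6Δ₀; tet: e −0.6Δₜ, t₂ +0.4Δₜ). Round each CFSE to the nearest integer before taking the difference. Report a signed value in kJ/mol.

Octahedral (high-spin): t₂g¹ eg⁰, CFSE = 1(−0.4) + 0(+0.6) = -0.4Δ₀ = -0.4 × 93 = -37 kJ/mol.
In a tetrahedral site the filling is e¹ t₂⁰: CFSE(tet) = -0.6Δₜ = -0.6 × (4/9)(93) = -25 kJ/mol.
OSPE = CFSE(oct) − CFSE(tet) = -37 − (-25) = -12 kJ/mol.

-12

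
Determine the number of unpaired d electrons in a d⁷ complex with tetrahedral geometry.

With tetrahedral geometry the complex is necessarily high-spin.
Configuration: e⁴ t₂³, giving 3 unpaired electrons.

3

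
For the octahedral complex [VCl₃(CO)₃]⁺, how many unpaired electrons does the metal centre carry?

Ligand charges: 3×(-1) from Cl⁻ and 3×(+0) from CO sum to -3; with overall charge +1, V is +4.
Group 5 minus oxidation state +4 gives a d¹ configuration for V⁴⁺.
Configuration: t2g^1 e_g^0, giving 1 unpaired electron.

1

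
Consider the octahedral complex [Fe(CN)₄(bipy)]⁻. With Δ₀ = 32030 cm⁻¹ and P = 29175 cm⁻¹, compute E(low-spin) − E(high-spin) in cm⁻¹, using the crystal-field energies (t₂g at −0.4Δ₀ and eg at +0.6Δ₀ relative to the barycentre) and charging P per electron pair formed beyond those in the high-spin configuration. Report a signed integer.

Ligand charges: 4×(-1) from CN⁻ and 1×(+0) from bipy sum to -4; with overall charge -1, Fe is +3.
Fe³⁺: group 8, so d-count = 8 − 3 = 5.
High-spin d⁵ fills as t₂g³ eg² with CFSE 3(−0.4) + 2(+0.6) = 0.0Δ₀ = 0 cm⁻¹.
Low-spin: t₂g⁵ eg⁰, orbital CFSE = -2.0Δ₀ = -64060 cm⁻¹; plus 2 excess pairs × P = +58350 cm⁻¹; total -5710 cm⁻¹.
Thus E(LS) − E(HS) = -5710 cm⁻¹.

-5710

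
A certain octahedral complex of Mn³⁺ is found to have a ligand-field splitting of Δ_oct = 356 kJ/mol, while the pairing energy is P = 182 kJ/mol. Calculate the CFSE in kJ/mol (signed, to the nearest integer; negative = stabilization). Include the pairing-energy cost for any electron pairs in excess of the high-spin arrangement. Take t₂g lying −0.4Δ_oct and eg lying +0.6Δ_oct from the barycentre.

-388

Mn is in group 7, so Mn³⁺ is d⁴ (7 − 3 = 4).
With Δ_oct > P the complex is low-spin.
Filling d⁴ accordingly: t₂g⁴ eg⁰.
Orbital CFSE = -1.6Δ_oct = -1.6 × 356 = -570 kJ/mol.
Excess pairs vs high-spin: 1 − 0 = 1; pairing cost = +182 kJ/mol.
Net CFSE = -570 + 182 = -388 kJ/mol.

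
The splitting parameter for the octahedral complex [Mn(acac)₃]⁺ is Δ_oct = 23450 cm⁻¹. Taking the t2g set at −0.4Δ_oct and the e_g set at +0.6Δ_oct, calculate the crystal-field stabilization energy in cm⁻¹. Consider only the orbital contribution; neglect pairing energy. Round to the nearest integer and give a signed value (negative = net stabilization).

Each acac⁻ contributes -1; 3 × (-1) = -3. With overall charge +1, Mn is in the +4 oxidation state.
Mn⁴⁺: group 7, so d-count = 7 − 4 = 3.
Electron filling gives t2g^3 e_g^0.
The orbital stabilization is -1.2Δ_oct = -1.2 × 23450 = -28140 cm⁻¹.

-28140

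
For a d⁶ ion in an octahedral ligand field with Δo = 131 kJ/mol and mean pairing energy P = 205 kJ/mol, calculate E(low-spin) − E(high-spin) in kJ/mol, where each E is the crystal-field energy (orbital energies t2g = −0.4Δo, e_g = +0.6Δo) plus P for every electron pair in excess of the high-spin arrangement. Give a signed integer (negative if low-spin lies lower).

High-spin: t2g^4 e_g^2, CFSE = -0.4Δo = -52 kJ/mol.
Low-spin t2g^6 e_g^0 gives -2.4Δo = -314 kJ/mol, but forming 2 extra pairs costs 2P = 410 kJ/mol, so E(LS) = -314 + 410 = 96 kJ/mol.
The difference is 96 − (-52) = 148 kJ/mol, so high-spin lies lower.

148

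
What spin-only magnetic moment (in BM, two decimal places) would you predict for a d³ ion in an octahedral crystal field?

Configuration: t₂g³ eg⁰ → 3 unpaired electrons.
μ(spin-only) = √[3(3+2)] = √15 ≈ 3.87 BM.

3.87 BM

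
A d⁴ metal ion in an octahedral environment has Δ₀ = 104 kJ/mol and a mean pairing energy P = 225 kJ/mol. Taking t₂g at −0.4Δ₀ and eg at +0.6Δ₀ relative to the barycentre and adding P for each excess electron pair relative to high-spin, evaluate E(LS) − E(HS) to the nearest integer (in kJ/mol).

High-spin: t₂g³ eg¹, CFSE = -0.6Δ₀ = -62 kJ/mol.
For low-spin the configuration is t₂g⁴ eg⁰: orbital energy -1.6 × 104 = -166 kJ/mol, and 1 additional pair relative to high-spin adds 225 kJ/mol, giving 59 kJ/mol.
E(LS) − E(HS) = 59 − (-62) = 121 kJ/mol.

121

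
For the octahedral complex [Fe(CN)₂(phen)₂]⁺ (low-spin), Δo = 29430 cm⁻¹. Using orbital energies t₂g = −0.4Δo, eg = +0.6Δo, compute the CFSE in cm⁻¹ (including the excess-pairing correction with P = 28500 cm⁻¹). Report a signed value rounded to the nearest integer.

Ligand charges: 2×(-1) from CN⁻ and 2×(+0) from phen sum to -2; with overall charge +1, Fe is +3.
Group 8 minus oxidation state +3 gives a d⁵ configuration for Fe³⁺.
Electron filling gives t₂g⁵ eg⁰.
Orbital CFSE = 5(-0.4) + 0(0.6) = -2.0Δo = -2.0 × 29430 = -58860 cm⁻¹.
Pairing penalty: 2 pairs vs 0 in the high-spin reference → 2 extra × P = 57000 cm⁻¹.
Net CFSE = -58860 + 57000 = -1860 cm⁻¹.

-1860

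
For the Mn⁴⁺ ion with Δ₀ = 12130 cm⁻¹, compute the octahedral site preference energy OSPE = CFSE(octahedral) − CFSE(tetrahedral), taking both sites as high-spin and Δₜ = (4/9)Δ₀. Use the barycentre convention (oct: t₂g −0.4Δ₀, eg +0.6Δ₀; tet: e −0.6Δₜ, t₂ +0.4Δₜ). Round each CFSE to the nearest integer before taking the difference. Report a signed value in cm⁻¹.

-10243

Mn⁴⁺: group 7, so d-count = 7 − 4 = 3.
In an octahedral site d³ (HS) is t₂g³ eg⁰, giving CFSE(oct) = -1.2Δ₀ = -14556 cm⁻¹.
Tetrahedral e² t₂¹ gives -0.8Δₜ = -0.8 × (4/9) × 12130 = -4313 cm⁻¹.
OSPE = -14556 − (-4313) = -10243 cm⁻¹.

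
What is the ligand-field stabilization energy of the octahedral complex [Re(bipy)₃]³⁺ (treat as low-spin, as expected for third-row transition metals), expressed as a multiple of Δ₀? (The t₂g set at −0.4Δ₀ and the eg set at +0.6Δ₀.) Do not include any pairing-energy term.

-1.6 Δ₀

bipy is neutral, so the +3 overall charge sits on Re: oxidation state +3.
Re sits in group 7; removing 3 electrons leaves Re³⁺ with 7 − 3 = 4 d electrons.
Configuration: t₂g⁴ eg⁰.
CFSE = 4(-0.4Δ₀) + 0(0.6Δ₀) = -1.6Δ₀ + 0.0Δ₀ = -1.6Δ₀.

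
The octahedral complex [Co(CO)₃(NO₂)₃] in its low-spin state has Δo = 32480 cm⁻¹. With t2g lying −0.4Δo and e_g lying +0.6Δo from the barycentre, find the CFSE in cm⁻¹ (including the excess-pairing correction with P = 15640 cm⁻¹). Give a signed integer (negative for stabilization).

-46672

Ligand charges: 3×(+0) from CO and 3×(-1) from NO₂⁻ sum to -3; with overall charge +0, Co is +3.
Co sits in group 9; removing 3 electrons leaves Co³⁺ with 9 − 3 = 6 d electrons.
Configuration: t2g^6 e_g^0.
CFSE(orbital) = 6×(-0.4Δo) + 0×(0.6Δo) = -2.4Δo; with Δo = 32480 cm⁻¹ that is -77952 cm⁻¹.
High-spin d⁶ would be t2g^4 e_g^2 with 1 pair; low-spin has 3, so 2 excess pairs cost +2P = +31280 cm⁻¹.
Overall CFSE = -77952 + 31280 = -46672 cm⁻¹.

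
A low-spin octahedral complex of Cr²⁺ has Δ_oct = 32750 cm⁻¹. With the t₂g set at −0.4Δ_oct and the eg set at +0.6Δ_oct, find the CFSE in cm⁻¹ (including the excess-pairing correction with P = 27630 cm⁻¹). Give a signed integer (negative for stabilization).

-24770

Cr sits in group 6; removing 2 electrons leaves Cr²⁺ with 6 − 2 = 4 d electrons.
The d⁴ electrons fill as t₂g⁴ eg⁰.
Orbital CFSE = 4(-0.4) + 0(0.6) = -1.6Δ_oct = -1.6 × 32750 = -52400 cm⁻¹.
Relative to high-spin t₂g³ eg¹ (0 paired), the low-spin configuration has 1 additional pair, contributing +1 × 27630 = +27630 cm⁻¹.
Net CFSE = -52400 + 27630 = -24770 cm⁻¹.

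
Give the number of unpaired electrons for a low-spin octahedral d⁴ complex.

2

Configuration: t2g^4 e_g^0, giving 2 unpaired electrons.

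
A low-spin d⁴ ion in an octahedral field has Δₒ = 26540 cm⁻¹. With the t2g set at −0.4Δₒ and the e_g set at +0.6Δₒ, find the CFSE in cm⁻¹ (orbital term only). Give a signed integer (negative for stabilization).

-42464

The d⁴ electrons fill as t2g^4 e_g^0.
The orbital stabilization is -1.6Δₒ = -1.6 × 26540 = -42464 cm⁻¹.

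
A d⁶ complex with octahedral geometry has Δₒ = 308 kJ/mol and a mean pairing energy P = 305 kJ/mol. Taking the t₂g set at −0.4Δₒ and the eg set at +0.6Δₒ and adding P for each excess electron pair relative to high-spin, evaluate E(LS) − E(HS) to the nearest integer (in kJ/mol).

High-spin: t₂g⁴ eg², CFSE = -0.4Δₒ = -123 kJ/mol.
Low-spin: t₂g⁶ eg⁰, orbital CFSE = -2.4Δₒ = -739 kJ/mol; plus 2 excess pairs × P = +610 kJ/mol; total -129 kJ/mol.
E(LS) − E(HS) = -129 − (-123) = -6 kJ/mol.

-6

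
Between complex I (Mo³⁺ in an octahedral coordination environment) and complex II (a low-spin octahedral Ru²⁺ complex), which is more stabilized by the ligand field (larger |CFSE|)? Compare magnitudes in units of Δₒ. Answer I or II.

II

I: Mo³⁺: group 6, so d-count = 6 − 3 = 3; t2g^3 e_g^0, CFSE = -1.2Δₒ.
II: Ru²⁺: group 8, so d-count = 8 − 2 = 6; t₂g⁶ eg⁰, CFSE = -2.4Δₒ.
So II has the larger |CFSE|.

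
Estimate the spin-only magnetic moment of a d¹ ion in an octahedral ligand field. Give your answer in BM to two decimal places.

1.73 BM

Configuration: t₂g¹ eg⁰ → 1 unpaired electron.
μ(spin-only) = √[1(1+2)] = √3 ≈ 1.73 BM.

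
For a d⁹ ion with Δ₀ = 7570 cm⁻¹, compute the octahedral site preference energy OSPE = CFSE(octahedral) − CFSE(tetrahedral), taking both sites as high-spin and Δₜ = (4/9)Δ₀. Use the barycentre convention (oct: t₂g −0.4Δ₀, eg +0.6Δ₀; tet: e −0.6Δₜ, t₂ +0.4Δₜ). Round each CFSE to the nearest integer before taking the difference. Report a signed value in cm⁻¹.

In an octahedral site d⁹ (HS) is t2g^6 e_g^3, giving CFSE(oct) = -0.6Δ₀ = -4542 cm⁻¹.
In a tetrahedral site the filling is e^4 t2^5: CFSE(tet) = -0.4Δₜ = -0.4 × (4/9)(7570) = -1346 cm⁻¹.
OSPE = CFSE(oct) − CFSE(tet) = -4542 − (-1346) = -3196 cm⁻¹.

-3196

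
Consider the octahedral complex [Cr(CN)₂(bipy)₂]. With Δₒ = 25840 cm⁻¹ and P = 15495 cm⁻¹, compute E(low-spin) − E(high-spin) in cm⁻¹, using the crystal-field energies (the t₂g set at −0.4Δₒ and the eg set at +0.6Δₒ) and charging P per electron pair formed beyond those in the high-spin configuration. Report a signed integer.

Ligand charges: 2×(-1) from CN⁻ and 2×(+0) from bipy sum to -2; with overall charge +0, Cr is +2.
Cr²⁺: group 6, so d-count = 6 − 2 = 4.
High-spin: t₂g³ eg¹, CFSE = -0.6Δₒ = -15504 cm⁻¹.
Low-spin t₂g⁴ eg⁰ gives -1.6Δₒ = -41344 cm⁻¹, but forming 1 extra pair costs 1P = 15495 cm⁻¹, so E(LS) = -41344 + 15495 = -25849 cm⁻¹.
The difference is -25849 − (-15504) = -10345 cm⁻¹, so low-spin lies lower.

-10345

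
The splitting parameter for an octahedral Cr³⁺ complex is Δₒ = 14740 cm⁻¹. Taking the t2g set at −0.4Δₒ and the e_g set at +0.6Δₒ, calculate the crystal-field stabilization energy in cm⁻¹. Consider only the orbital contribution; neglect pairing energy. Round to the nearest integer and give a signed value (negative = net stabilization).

Cr sits in group 6; removing 3 electrons leaves Cr³⁺ with 6 − 3 = 3 d electrons.
Electron filling gives t2g^3 e_g^0.
CFSE(orbital) = 3×(-0.4Δₒ) + 0×(0.6Δₒ) = -1.2Δₒ; with Δₒ = 14740 cm⁻¹ that is -17688 cm⁻¹.

-17688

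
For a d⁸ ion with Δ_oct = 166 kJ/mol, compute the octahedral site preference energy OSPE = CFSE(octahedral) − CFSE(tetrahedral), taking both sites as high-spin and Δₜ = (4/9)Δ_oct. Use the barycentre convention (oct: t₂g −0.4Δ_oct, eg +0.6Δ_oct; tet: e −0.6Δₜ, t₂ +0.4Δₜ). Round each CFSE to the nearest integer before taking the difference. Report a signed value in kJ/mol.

-140

Octahedral (high-spin): t₂g⁶ eg², CFSE = 6(−0.4) + 2(+0.6) = -1.2Δ_oct = -1.2 × 166 = -199 kJ/mol.
In a tetrahedral site the filling is e⁴ t₂⁴: CFSE(tet) = -0.8Δₜ = -0.8 × (4/9)(166) = -59 kJ/mol.
OSPE = -199 − (-59) = -140 kJ/mol.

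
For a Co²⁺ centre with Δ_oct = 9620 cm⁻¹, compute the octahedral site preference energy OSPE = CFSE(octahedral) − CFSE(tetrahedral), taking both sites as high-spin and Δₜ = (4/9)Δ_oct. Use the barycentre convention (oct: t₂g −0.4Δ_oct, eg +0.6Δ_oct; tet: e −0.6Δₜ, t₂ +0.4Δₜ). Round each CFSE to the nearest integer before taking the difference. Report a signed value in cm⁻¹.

-2565

Co sits in group 9; removing 2 electrons leaves Co²⁺ with 9 − 2 = 7 d electrons.
Octahedral (high-spin): t₂g⁵ eg², CFSE = 5(−0.4) + 2(+0.6) = -0.8Δ_oct = -0.8 × 9620 = -7696 cm⁻¹.
Tetrahedral e⁴ t₂³ gives -1.2Δₜ = -1.2 × (4/9) × 9620 = -5131 cm⁻¹.
OSPE = CFSE(oct) − CFSE(tet) = -7696 − (-5131) = -2565 cm⁻¹.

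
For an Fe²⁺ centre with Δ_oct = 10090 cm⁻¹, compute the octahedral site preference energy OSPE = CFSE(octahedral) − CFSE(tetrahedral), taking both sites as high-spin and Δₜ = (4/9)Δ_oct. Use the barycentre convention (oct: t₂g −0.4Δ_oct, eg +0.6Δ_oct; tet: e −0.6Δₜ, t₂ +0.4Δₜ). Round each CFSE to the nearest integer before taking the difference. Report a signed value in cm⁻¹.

Group 8 minus oxidation state +2 gives a d⁶ configuration for Fe²⁺.
In an octahedral site d⁶ (HS) is t₂g⁴ eg², giving CFSE(oct) = -0.4Δ_oct = -4036 cm⁻¹.
Tetrahedral: e³ t₂³, CFSE = 3(−0.6) + 3(+0.4) = -0.6Δₜ = -0.6 × (4/9) × 10090 = -2691 cm⁻¹.
OSPE = CFSE(oct) − CFSE(tet) = -4036 − (-2691) = -1345 cm⁻¹.

-1345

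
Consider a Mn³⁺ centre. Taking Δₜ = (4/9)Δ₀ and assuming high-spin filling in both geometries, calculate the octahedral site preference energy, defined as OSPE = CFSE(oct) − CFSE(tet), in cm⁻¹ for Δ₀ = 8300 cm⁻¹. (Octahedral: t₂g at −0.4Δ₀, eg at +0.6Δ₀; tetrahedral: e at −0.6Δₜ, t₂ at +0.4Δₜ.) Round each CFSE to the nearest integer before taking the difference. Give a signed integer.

-3504

Mn is in group 7, so Mn³⁺ is d⁴ (7 − 3 = 4).
Octahedral high-spin t₂g³ eg¹: CFSE = -0.6 × 8300 = -4980 cm⁻¹.
Tetrahedral e² t₂² gives -0.4Δₜ = -0.4 × (4/9) × 8300 = -1476 cm⁻¹.
Subtracting, OSPE = -4980 − (-1476) = -3504 cm⁻¹.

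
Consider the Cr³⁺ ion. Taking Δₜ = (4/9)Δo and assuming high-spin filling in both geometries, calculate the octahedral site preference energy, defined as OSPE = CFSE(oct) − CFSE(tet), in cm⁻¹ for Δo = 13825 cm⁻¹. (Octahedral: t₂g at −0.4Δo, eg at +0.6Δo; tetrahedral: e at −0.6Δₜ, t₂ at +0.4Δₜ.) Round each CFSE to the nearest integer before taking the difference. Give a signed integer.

-11674

Cr sits in group 6; removing 3 electrons leaves Cr³⁺ with 6 − 3 = 3 d electrons.
Octahedral (high-spin): t2g^3 e_g^0, CFSE = 3(−0.4) + 0(+0.6) = -1.2Δo = -1.2 × 13825 = -16590 cm⁻¹.
Tetrahedral e^2 t2^1 gives -0.8Δₜ = -0.8 × (4/9) × 13825 = -4916 cm⁻¹.
Subtracting, OSPE = -16590 − (-4916) = -11674 cm⁻¹.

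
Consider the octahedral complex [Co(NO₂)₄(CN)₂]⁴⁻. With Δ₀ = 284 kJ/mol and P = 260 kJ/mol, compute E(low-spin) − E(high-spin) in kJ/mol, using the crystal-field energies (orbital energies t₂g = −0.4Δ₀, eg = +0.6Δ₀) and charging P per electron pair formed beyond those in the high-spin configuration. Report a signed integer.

Ligand charges: 4×(-1) from NO₂⁻ and 2×(-1) from CN⁻ sum to -6; with overall charge -4, Co is +2.
Co²⁺: group 9, so d-count = 9 − 2 = 7.
In the high-spin limit (t₂g⁵ eg²) the orbital term is -0.8Δ₀ = -227 kJ/mol, with no excess pairing.
Low-spin t₂g⁶ eg¹ gives -1.8Δ₀ = -511 kJ/mol, but forming 1 extra pair costs 1P = 260 kJ/mol, so E(LS) = -511 + 260 = -251 kJ/mol.
E(LS) − E(HS) = -251 − (-227) = -24 kJ/mol.

-24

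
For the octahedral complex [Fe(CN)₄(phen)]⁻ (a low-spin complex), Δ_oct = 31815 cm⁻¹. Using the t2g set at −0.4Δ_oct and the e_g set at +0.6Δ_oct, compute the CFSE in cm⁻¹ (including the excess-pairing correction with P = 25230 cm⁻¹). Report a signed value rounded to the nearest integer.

Ligand charges: 4×(-1) from CN⁻ and 1×(+0) from phen sum to -4; with overall charge -1, Fe is +3.
Fe³⁺: group 8, so d-count = 8 − 3 = 5.
Electron filling gives t2g^5 e_g^0.
Orbital CFSE = 5(-0.4) + 0(0.6) = -2.0Δ_oct = -2.0 × 31815 = -63630 cm⁻¹.
Relative to high-spin t2g^3 e_g^2 (0 paired), the low-spin configuration has 2 additional pairs, contributing +2 × 25230 = +50460 cm⁻¹.
Combining: -63630 + 50460 = -13170 cm⁻¹.

-13170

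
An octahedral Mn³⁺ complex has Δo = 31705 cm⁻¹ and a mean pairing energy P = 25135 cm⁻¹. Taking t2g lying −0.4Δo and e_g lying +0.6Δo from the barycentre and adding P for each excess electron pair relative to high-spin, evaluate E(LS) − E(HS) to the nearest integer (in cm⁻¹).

Group 7 minus oxidation state +3 gives a d⁴ configuration for Mn³⁺.
High-spin d⁴ fills as t2g^3 e_g^1 with CFSE 3(−0.4) + 1(+0.6) = -0.6Δo = -19023 cm⁻¹.
Low-spin t2g^4 e_g^0 gives -1.6Δo = -50728 cm⁻¹, but forming 1 extra pair costs 1P = 25135 cm⁻¹, so E(LS) = -50728 + 25135 = -25593 cm⁻¹.
Thus E(LS) − E(HS) = -6570 cm⁻¹.

-6570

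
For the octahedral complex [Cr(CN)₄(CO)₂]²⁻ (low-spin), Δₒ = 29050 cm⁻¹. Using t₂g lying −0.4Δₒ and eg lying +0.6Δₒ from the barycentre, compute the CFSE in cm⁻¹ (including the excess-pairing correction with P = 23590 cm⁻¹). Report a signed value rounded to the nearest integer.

Ligand charges: 4×(-1) from CN⁻ and 2×(+0) from CO sum to -4; with overall charge -2, Cr is +2.
Cr sits in group 6; removing 2 electrons leaves Cr²⁺ with 6 − 2 = 4 d electrons.
Electron filling gives t₂g⁴ eg⁰.
CFSE(orbital) = 4×(-0.4Δₒ) + 0×(0.6Δₒ) = -1.6Δₒ; with Δₒ = 29050 cm⁻¹ that is -46480 cm⁻¹.
High-spin d⁴ would be t₂g³ eg¹ with 0 pairs; low-spin has 1, so 1 excess pair costs +1P = +23590 cm⁻¹.
Combining: -46480 + 23590 = -22890 cm⁻¹.

-22890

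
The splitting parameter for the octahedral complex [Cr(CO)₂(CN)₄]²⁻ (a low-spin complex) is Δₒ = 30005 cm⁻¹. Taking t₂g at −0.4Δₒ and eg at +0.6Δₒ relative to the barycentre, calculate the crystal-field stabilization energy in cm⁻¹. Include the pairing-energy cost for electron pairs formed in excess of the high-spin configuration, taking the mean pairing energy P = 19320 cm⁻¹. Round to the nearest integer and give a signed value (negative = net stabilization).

Ligand charges: 2×(+0) from CO and 4×(-1) from CN⁻ sum to -4; with overall charge -2, Cr is +2.
Cr²⁺: group 6, so d-count = 6 − 2 = 4.
The d⁴ electrons fill as t₂g⁴ eg⁰.
CFSE(orbital) = 4×(-0.4Δₒ) + 0×(0.6Δₒ) = -1.6Δₒ; with Δₒ = 30005 cm⁻¹ that is -48008 cm⁻¹.
High-spin d⁴ would be t₂g³ eg¹ with 0 pairs; low-spin has 1, so 1 excess pair costs +1P = +19320 cm⁻¹.
Overall CFSE = -48008 + 19320 = -28688 cm⁻¹.

-28688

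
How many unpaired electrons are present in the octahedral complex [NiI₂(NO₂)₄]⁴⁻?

Ligand charges: 2×(-1) from I⁻ and 4×(-1) from NO₂⁻ sum to -6; with overall charge -4, Ni is +2.
Ni sits in group 10; removing 2 electrons leaves Ni²⁺ with 10 − 2 = 8 d electrons.
Configuration: t2g^6 e_g^2, giving 2 unpaired electrons.

2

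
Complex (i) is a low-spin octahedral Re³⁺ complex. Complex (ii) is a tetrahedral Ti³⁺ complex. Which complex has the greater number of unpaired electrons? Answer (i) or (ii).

(i)

(i): Group 7 minus oxidation state +3 gives a d⁴ configuration for Re³⁺; t₂g⁴ eg⁰ → 2 unpaired.
(ii): Ti is in group 4, so Ti³⁺ is d¹ (4 − 3 = 1); With tetrahedral geometry the complex is necessarily high-spin; e¹ t₂⁰ → 1 unpaired.
So (i) has more unpaired electrons.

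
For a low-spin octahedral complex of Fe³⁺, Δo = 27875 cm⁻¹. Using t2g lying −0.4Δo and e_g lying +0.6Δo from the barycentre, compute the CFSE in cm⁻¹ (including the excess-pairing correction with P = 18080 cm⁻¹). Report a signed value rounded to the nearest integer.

-19590

Group 8 minus oxidation state +3 gives a d⁵ configuration for Fe³⁺.
The d⁵ electrons fill as t2g^5 e_g^0.
CFSE(orbital) = 5×(-0.4Δo) + 0×(0.6Δo) = -2.0Δo; with Δo = 27875 cm⁻¹ that is -55750 cm⁻¹.
Pairing penalty: 2 pairs vs 0 in the high-spin reference → 2 extra × P = 36160 cm⁻¹.
Net CFSE = -55750 + 36160 = -19590 cm⁻¹.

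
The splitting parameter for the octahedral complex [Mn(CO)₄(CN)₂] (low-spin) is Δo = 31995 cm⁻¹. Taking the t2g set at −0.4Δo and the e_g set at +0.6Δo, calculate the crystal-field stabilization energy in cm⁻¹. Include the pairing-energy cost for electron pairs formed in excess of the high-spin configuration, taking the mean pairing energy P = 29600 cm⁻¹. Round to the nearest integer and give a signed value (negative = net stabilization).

Ligand charges: 4×(+0) from CO and 2×(-1) from CN⁻ sum to -2; with overall charge +0, Mn is +2.
Mn²⁺: group 7, so d-count = 7 − 2 = 5.
The d⁵ electrons fill as t2g^5 e_g^0.
CFSE(orbital) = 5×(-0.4Δo) + 0×(0.6Δo) = -2.0Δo; with Δo = 31995 cm⁻¹ that is -63990 cm⁻¹.
Relative to high-spin t2g^3 e_g^2 (0 paired), the low-spin configuration has 2 additional pairs, contributing +2 × 29600 = +59200 cm⁻¹.
Overall CFSE = -63990 + 59200 = -4790 cm⁻¹.

-4790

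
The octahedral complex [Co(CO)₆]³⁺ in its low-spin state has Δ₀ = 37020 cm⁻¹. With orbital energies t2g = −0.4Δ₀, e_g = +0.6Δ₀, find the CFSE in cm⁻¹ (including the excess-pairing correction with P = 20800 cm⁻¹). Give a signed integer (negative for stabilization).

CO is neutral, so the +3 overall charge sits on Co: oxidation state +3.
Co³⁺: group 9, so d-count = 9 − 3 = 6.
Configuration: t2g^6 e_g^0.
The orbital stabilization is -2.4Δ₀ = -2.4 × 37020 = -88848 cm⁻¹.
Pairing penalty: 3 pairs vs 1 in the high-spin reference → 2 extra × P = 41600 cm⁻¹.
Overall CFSE = -88848 + 41600 = -47248 cm⁻¹.

-47248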